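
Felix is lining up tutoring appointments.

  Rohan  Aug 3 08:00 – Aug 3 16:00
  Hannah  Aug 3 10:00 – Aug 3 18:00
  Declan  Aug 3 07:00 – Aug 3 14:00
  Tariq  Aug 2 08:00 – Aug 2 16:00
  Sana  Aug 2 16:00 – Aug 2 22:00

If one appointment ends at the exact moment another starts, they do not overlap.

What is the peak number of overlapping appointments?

3

Walk through starts and ends in time order (an end at T is processed before a start at T):
Aug 2 08:00 start Tariq → 1
Aug 2 16:00 end Tariq → 0
Aug 2 16:00 start Sana → 1
Aug 2 22:00 end Sana → 0
Aug 3 07:00 start Declan → 1
Aug 3 08:00 start Rohan → 2
Aug 3 10:00 start Hannah → 3
Aug 3 14:00 end Declan → 2
Aug 3 16:00 end Rohan → 1
Aug 3 18:00 end Hannah → 0
Peak is 3, at Aug 3 10:00 (Declan, Hannah, Rohan).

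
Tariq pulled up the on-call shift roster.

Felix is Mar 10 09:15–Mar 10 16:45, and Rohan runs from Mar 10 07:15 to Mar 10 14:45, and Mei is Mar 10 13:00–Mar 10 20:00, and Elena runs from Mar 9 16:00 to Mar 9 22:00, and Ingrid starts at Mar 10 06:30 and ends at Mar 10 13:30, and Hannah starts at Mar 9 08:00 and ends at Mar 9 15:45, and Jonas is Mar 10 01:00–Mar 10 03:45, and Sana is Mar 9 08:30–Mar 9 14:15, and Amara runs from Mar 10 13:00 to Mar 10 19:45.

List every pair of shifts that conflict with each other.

Amara & Felix, Amara & Ingrid, Amara & Mei, Amara & Rohan, Felix & Ingrid, Felix & Mei, Felix & Rohan, Hannah & Sana, Ingrid & Mei, Ingrid & Rohan, Mei & Rohan

Check each pair: they overlap iff neither finishes before the other starts.
Sorted by start: Hannah, Sana, Elena, Jonas, Ingrid, Rohan, Felix, Amara, Mei.
Sana starts before Hannah ends → Hannah and Sana overlap.
Elena starts after Hannah ends; Hannah is clear from here.
Elena starts after Sana ends; Sana is clear from here.
Jonas starts after Elena ends; Elena is clear from here.
Ingrid starts after Jonas ends; Jonas is clear from here.
Rohan starts before Ingrid ends → Ingrid and Rohan overlap.
Felix starts before Ingrid ends → Ingrid and Felix overlap.
Amara starts before Ingrid ends → Ingrid and Amara overlap.
Mei starts before Ingrid ends → Ingrid and Mei overlap.
Felix starts before Rohan ends → Rohan and Felix overlap.
Amara starts before Rohan ends → Rohan and Amara overlap.
Mei starts before Rohan ends → Rohan and Mei overlap.
Amara starts before Felix ends → Felix and Amara overlap.
Mei starts before Felix ends → Felix and Mei overlap.
Mei starts before Amara ends → Amara and Mei overlap.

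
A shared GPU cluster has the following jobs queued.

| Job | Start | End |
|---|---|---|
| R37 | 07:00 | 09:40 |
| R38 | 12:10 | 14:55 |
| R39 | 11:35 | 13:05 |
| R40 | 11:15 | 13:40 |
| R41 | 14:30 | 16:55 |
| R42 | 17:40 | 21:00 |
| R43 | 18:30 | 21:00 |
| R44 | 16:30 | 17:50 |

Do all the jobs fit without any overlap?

Sorted by start: R37, R40, R39, R38, R41, R44, R42, R43.
R40 starts after R37 ends — done with R37.
R39 starts before R40 ends → R40 and R39 overlap.
That's a conflict, so the schedule is not conflict-free.

No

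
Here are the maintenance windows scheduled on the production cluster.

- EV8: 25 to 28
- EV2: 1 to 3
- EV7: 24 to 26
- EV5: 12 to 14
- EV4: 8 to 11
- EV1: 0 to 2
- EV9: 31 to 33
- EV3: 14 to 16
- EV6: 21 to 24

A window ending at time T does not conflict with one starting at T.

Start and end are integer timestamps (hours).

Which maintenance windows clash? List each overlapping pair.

EV1 & EV2, EV7 & EV8

Sorted by start: EV1, EV2, EV4, EV5, EV3, EV6, EV7, EV8, EV9.
EV2 starts before EV1 ends → EV1 and EV2 overlap.
EV4 starts after EV1 ends — done with EV1.
EV4 starts after EV2 ends — done with EV2.
EV5 starts after EV4 ends — done with EV4.
EV3 starts exactly when EV5 ends (back-to-back, no overlap) — done with EV5.
EV6 starts after EV3 ends — done with EV3.
EV7 starts exactly when EV6 ends (back-to-back, no overlap) — done with EV6.
EV8 starts before EV7 ends → EV7 and EV8 overlap.
EV9 starts after EV7 ends.
EV9 starts after EV8 ends.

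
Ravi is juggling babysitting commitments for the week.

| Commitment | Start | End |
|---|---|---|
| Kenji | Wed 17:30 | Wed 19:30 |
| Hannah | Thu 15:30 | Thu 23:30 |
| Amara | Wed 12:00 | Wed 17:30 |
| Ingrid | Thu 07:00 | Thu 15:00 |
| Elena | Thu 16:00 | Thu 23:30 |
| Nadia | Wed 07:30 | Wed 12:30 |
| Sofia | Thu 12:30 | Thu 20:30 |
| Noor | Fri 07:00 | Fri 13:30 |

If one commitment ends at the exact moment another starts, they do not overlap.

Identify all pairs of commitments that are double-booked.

Two intervals overlap when each starts before the other ends.
Sorted by start: Nadia, Amara, Kenji, Ingrid, Sofia, Hannah, Elena, Noor.
Amara starts before Nadia ends → Nadia and Amara overlap.
Kenji starts after Nadia ends, so Nadia has no further overlaps.
Kenji starts exactly when Amara ends (back-to-back, no overlap), so Amara has no further overlaps.
Ingrid starts after Kenji ends, so Kenji has no further overlaps.
Sofia starts before Ingrid ends → Ingrid and Sofia overlap.
Hannah starts after Ingrid ends, so Ingrid has no further overlaps.
Hannah starts before Sofia ends → Sofia and Hannah overlap.
Elena starts before Sofia ends → Sofia and Elena overlap.
Noor starts after Sofia ends.
Elena starts before Hannah ends → Hannah and Elena overlap.
Noor starts after Hannah ends.
Noor starts after Elena ends.

Amara & Nadia, Elena & Hannah, Elena & Sofia, Hannah & Sofia, Ingrid & Sofia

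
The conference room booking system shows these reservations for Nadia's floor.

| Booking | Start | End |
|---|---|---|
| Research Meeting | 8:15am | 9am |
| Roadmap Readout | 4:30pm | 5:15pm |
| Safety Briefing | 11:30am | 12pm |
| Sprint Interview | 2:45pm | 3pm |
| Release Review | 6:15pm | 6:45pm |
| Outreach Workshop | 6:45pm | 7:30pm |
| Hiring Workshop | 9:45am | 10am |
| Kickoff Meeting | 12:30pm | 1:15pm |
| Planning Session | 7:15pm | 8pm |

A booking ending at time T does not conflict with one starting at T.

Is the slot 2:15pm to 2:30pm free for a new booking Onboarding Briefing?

Yes — the slot is free

Research Meeting: ends 9am at or before Onboarding Briefing starts 2:15pm → clear.
Hiring Workshop: ends 10am at or before Onboarding Briefing starts 2:15pm → clear.
Safety Briefing: ends 12pm at or before Onboarding Briefing starts 2:15pm → clear.
Kickoff Meeting: ends 1:15pm at or before Onboarding Briefing starts 2:15pm → clear.
Sprint Interview: starts 2:45pm at or after Onboarding Briefing ends 2:30pm → clear.
Roadmap Readout: starts 4:30pm at or after Onboarding Briefing ends 2:30pm → clear.
Release Review: starts 6:15pm at or after Onboarding Briefing ends 2:30pm → clear.
Outreach Workshop: starts 6:45pm at or after Onboarding Briefing ends 2:30pm → clear.
Planning Session: starts 7:15pm at or after Onboarding Briefing ends 2:30pm → clear.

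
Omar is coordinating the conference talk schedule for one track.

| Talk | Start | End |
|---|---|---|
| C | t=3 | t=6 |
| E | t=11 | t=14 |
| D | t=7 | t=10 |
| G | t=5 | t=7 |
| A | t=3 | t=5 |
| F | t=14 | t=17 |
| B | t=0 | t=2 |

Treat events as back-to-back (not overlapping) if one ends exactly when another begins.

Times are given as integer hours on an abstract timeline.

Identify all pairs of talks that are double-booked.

Sorted by start: B, A, C, G, D, E, F.
A starts after B ends, so B has no further overlaps.
C starts before A ends → A and C overlap.
G starts exactly when A ends (back-to-back, no overlap), so A has no further overlaps.
G starts before C ends → C and G overlap.
D starts after C ends, so C has no further overlaps.
D starts exactly when G ends (back-to-back, no overlap), so G has no further overlaps.
E starts after D ends, so D has no further overlaps.
F starts exactly when E ends (back-to-back, no overlap).

A & C, C & G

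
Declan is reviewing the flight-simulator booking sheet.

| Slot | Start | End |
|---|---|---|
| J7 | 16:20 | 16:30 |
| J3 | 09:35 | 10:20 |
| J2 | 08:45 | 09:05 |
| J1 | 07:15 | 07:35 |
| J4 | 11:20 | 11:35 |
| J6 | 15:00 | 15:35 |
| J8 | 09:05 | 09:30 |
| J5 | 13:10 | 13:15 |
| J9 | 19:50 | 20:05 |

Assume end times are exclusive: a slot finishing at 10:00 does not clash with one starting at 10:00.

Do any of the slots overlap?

No

Sorted by start: J1, J2, J8, J3, J4, J5, J6, J7, J9.
J2 starts after J1 ends — done with J1.
J8 starts exactly when J2 ends (back-to-back, no overlap) — done with J2.
J3 starts after J8 ends — done with J8.
J4 starts after J3 ends — done with J3.
J5 starts after J4 ends — done with J4.
J6 starts after J5 ends — done with J5.
J7 starts after J6 ends — done with J6.
J9 starts after J7 ends.
Every pair is clear; the schedule has no overlaps.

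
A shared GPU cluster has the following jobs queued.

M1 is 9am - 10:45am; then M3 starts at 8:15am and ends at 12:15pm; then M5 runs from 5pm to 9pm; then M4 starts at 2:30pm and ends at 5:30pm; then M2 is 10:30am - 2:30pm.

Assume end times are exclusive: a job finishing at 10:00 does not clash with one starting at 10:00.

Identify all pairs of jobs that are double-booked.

Check each pair: they overlap iff neither finishes before the other starts.
Sorted by start: M3, M1, M2, M4, M5.
M1 starts before M3 ends → M3 and M1 overlap.
M2 starts before M3 ends → M3 and M2 overlap.
M4 starts after M3 ends; M3 is clear from here.
M2 starts before M1 ends → M1 and M2 overlap.
M4 starts after M1 ends; M1 is clear from here.
M4 starts exactly when M2 ends (back-to-back, no overlap); M2 is clear from here.
M5 starts before M4 ends → M4 and M5 overlap.

M1 & M2, M1 & M3, M2 & M3, M4 & M5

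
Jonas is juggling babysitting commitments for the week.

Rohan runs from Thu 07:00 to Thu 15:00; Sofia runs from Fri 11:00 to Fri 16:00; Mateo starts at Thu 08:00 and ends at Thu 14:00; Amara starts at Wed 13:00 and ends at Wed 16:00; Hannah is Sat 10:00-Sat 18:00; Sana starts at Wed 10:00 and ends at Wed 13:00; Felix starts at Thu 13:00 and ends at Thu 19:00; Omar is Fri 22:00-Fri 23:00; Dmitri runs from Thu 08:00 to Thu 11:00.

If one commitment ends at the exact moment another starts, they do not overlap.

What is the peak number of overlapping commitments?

Walk through starts and ends in time order (an end at T is processed before a start at T):
Wed 10:00 start Sana → 1
Wed 13:00 end Sana → 0
Wed 13:00 start Amara → 1
Wed 16:00 end Amara → 0
Thu 07:00 start Rohan → 1
Thu 08:00 start Dmitri → 2
Thu 08:00 start Mateo → 3
Thu 11:00 end Dmitri → 2
Thu 13:00 start Felix → 3
Thu 14:00 end Mateo → 2
Thu 15:00 end Rohan → 1
Thu 19:00 end Felix → 0
Fri 11:00 start Sofia → 1
Fri 16:00 end Sofia → 0
Fri 22:00 start Omar → 1
Fri 23:00 end Omar → 0
Sat 10:00 start Hannah → 1
Sat 18:00 end Hannah → 0
Peak is 3, at Thu 08:00 (Dmitri, Mateo, Rohan).

3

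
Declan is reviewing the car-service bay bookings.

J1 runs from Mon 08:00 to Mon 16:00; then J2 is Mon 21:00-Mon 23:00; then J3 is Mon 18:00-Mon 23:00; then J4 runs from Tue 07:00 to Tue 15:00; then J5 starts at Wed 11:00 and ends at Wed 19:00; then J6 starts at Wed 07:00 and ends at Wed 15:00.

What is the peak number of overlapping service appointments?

2

Sort all start/end points and keep a running count:
Mon 08:00 start J1 → 1
Mon 16:00 end J1 → 0
Mon 18:00 start J3 → 1
Mon 21:00 start J2 → 2
Mon 23:00 end J2 → 1
Mon 23:00 end J3 → 0
Tue 07:00 start J4 → 1
Tue 15:00 end J4 → 0
Wed 07:00 start J6 → 1
Wed 11:00 start J5 → 2
Wed 15:00 end J6 → 1
Wed 19:00 end J5 → 0
Peak is 2, at Mon 21:00 (J2, J3).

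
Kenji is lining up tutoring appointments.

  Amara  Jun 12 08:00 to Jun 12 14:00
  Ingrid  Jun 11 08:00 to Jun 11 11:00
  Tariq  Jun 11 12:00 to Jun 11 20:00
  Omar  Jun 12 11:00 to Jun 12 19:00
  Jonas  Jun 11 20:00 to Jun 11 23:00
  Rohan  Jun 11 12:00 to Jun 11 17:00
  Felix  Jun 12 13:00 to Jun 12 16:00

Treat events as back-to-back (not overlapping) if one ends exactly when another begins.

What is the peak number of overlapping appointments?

Walk through starts and ends in time order (an end at T is processed before a start at T):
Jun 11 08:00 start Ingrid → 1
Jun 11 11:00 end Ingrid → 0
Jun 11 12:00 start Rohan → 1
Jun 11 12:00 start Tariq → 2
Jun 11 17:00 end Rohan → 1
Jun 11 20:00 end Tariq → 0
Jun 11 20:00 start Jonas → 1
Jun 11 23:00 end Jonas → 0
Jun 12 08:00 start Amara → 1
Jun 12 11:00 start Omar → 2
Jun 12 13:00 start Felix → 3
Jun 12 14:00 end Amara → 2
Jun 12 16:00 end Felix → 1
Jun 12 19:00 end Omar → 0
Peak is 3, at Jun 12 13:00 (Amara, Felix, Omar).

3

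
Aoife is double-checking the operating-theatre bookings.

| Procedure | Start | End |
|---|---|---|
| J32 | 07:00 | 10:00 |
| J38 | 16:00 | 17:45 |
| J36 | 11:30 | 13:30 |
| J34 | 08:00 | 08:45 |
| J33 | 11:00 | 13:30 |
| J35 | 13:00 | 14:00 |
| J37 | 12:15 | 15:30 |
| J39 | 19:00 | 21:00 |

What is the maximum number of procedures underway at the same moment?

4

Sweep the timeline, counting +1 at each start and −1 at each end (ends before starts at a tie):
07:00 start J32 → 1
08:00 start J34 → 2
08:45 end J34 → 1
10:00 end J32 → 0
11:00 start J33 → 1
11:30 start J36 → 2
12:15 start J37 → 3
13:00 start J35 → 4
13:30 end J33 → 3
13:30 end J36 → 2
14:00 end J35 → 1
15:30 end J37 → 0
16:00 start J38 → 1
17:45 end J38 → 0
19:00 start J39 → 1
21:00 end J39 → 0
Peak is 4, at 13:00 (J33, J35, J36, J37).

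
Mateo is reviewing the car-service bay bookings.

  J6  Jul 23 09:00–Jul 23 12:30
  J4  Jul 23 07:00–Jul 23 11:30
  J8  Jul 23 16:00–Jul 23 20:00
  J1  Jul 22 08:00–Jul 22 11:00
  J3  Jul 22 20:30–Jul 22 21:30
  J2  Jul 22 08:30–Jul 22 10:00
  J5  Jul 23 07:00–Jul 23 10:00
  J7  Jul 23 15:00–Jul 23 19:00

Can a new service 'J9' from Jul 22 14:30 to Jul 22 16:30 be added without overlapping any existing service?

J1: ends Jul 22 11:00 at or before J9 starts Jul 22 14:30 → clear.
J2: ends Jul 22 10:00 at or before J9 starts Jul 22 14:30 → clear.
J3: starts Jul 22 20:30 at or after J9 ends Jul 22 16:30 → clear.
J4: starts Jul 23 07:00 at or after J9 ends Jul 22 16:30 → clear.
J5: starts Jul 23 07:00 at or after J9 ends Jul 22 16:30 → clear.
J6: starts Jul 23 09:00 at or after J9 ends Jul 22 16:30 → clear.
J7: starts Jul 23 15:00 at or after J9 ends Jul 22 16:30 → clear.
J8: starts Jul 23 16:00 at or after J9 ends Jul 22 16:30 → clear.

Yes — the slot is free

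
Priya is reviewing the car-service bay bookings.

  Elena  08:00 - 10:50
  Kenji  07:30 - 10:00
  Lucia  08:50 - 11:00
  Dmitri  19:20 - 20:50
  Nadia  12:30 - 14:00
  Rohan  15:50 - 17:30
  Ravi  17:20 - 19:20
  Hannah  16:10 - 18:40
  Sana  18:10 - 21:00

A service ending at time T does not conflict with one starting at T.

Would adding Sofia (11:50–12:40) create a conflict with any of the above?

Kenji: ends 10:00 at or before Sofia starts 11:50 → clear.
Elena: ends 10:50 at or before Sofia starts 11:50 → clear.
Lucia: ends 11:00 at or before Sofia starts 11:50 → clear.
Nadia: starts 12:30 before Sofia ends 12:40, and ends 14:00 after Sofia starts 11:50 → overlap.
Rohan: starts 15:50 at or after Sofia ends 12:40 → clear.
Hannah: starts 16:10 at or after Sofia ends 12:40 → clear.
Ravi: starts 17:20 at or after Sofia ends 12:40 → clear.
Sana: starts 18:10 at or after Sofia ends 12:40 → clear.
Dmitri: starts 19:20 at or after Sofia ends 12:40 → clear.
Sofia overlaps Nadia.

Yes — it overlaps Nadia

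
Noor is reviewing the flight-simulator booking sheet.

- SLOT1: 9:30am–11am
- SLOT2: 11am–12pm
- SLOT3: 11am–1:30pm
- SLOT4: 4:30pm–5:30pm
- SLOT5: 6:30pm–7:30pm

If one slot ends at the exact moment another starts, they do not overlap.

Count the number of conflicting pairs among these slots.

Sorted by start: SLOT1, SLOT2, SLOT3, SLOT4, SLOT5.
SLOT2 starts exactly when SLOT1 ends (back-to-back, no overlap), so nothing later overlaps SLOT1 either.
SLOT3 starts before SLOT2 ends → SLOT2 and SLOT3 overlap.
SLOT4 starts after SLOT2 ends, so nothing later overlaps SLOT2 either.
SLOT4 starts after SLOT3 ends, so nothing later overlaps SLOT3 either.
SLOT5 starts after SLOT4 ends.
Overlapping pairs: SLOT2 & SLOT3 — 1 in total.

1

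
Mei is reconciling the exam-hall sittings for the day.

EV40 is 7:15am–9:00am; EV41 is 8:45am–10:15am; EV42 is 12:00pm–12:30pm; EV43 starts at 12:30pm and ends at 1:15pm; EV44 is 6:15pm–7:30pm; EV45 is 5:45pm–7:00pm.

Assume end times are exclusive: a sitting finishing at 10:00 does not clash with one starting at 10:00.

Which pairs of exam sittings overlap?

Check each pair: they overlap iff neither finishes before the other starts.
Sorted by start: EV40, EV41, EV42, EV43, EV45, EV44.
EV41 starts before EV40 ends → EV40 and EV41 overlap.
EV42 starts after EV40 ends; EV40 is clear from here.
EV42 starts after EV41 ends; EV41 is clear from here.
EV43 starts exactly when EV42 ends (back-to-back, no overlap); EV42 is clear from here.
EV45 starts after EV43 ends; EV43 is clear from here.
EV44 starts before EV45 ends → EV45 and EV44 overlap.

EV40 & EV41, EV44 & EV45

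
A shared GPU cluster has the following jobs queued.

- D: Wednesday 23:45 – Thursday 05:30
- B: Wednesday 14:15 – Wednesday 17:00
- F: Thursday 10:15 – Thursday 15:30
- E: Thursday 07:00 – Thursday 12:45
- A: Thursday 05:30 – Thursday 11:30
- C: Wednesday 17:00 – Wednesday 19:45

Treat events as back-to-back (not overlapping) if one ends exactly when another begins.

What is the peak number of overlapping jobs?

3

Sweep the timeline, counting +1 at each start and −1 at each end (ends before starts at a tie):
Wednesday 14:15 start B → 1
Wednesday 17:00 end B → 0
Wednesday 17:00 start C → 1
Wednesday 19:45 end C → 0
Wednesday 23:45 start D → 1
Thursday 05:30 end D → 0
Thursday 05:30 start A → 1
Thursday 07:00 start E → 2
Thursday 10:15 start F → 3
Thursday 11:30 end A → 2
Thursday 12:45 end E → 1
Thursday 15:30 end F → 0
Peak is 3, at Thursday 10:15 (A, E, F).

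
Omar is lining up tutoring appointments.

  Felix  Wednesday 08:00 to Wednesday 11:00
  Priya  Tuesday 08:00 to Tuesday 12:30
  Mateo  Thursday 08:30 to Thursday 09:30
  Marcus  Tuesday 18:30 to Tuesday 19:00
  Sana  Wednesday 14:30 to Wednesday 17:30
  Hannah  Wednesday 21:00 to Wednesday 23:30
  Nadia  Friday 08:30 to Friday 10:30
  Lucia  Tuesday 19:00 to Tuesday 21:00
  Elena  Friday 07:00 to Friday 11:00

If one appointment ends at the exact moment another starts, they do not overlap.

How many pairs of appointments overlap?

Sorted by start: Priya, Marcus, Lucia, Felix, Sana, Hannah, Mateo, Elena, Nadia.
Marcus starts after Priya ends; Priya is clear from here.
Lucia starts exactly when Marcus ends (back-to-back, no overlap); Marcus is clear from here.
Felix starts after Lucia ends; Lucia is clear from here.
Sana starts after Felix ends; Felix is clear from here.
Hannah starts after Sana ends; Sana is clear from here.
Mateo starts after Hannah ends; Hannah is clear from here.
Elena starts after Mateo ends; Mateo is clear from here.
Nadia starts before Elena ends → Elena and Nadia overlap.
Overlapping pairs: Elena & Nadia — 1 in total.

1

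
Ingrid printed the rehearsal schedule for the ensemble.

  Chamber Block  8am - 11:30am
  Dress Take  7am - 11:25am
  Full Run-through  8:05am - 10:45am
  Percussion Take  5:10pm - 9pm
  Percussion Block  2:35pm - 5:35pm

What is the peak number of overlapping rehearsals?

Sort all start/end points and keep a running count:
7am start Dress Take → 1
8am start Chamber Block → 2
8:05am start Full Run-through → 3
10:45am end Full Run-through → 2
11:25am end Dress Take → 1
11:30am end Chamber Block → 0
2:35pm start Percussion Block → 1
5:10pm start Percussion Take → 2
5:35pm end Percussion Block → 1
9pm end Percussion Take → 0
Peak is 3, at 8:05am (Chamber Block, Dress Take, Full Run-through).

3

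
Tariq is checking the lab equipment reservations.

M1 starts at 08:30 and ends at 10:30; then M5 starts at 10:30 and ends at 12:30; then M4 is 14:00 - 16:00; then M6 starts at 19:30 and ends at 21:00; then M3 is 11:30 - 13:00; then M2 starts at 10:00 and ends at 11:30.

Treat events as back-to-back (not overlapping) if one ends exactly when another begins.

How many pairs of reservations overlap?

Sorted by start: M1, M2, M5, M3, M4, M6.
M2 starts before M1 ends → M1 and M2 overlap.
M5 starts exactly when M1 ends (back-to-back, no overlap), so M1 has no further overlaps.
M5 starts before M2 ends → M2 and M5 overlap.
M3 starts exactly when M2 ends (back-to-back, no overlap), so M2 has no further overlaps.
M3 starts before M5 ends → M5 and M3 overlap.
M4 starts after M5 ends, so M5 has no further overlaps.
M4 starts after M3 ends, so M3 has no further overlaps.
M6 starts after M4 ends.
Overlapping pairs: M1 & M2, M2 & M5, M3 & M5 — 3 in total.

3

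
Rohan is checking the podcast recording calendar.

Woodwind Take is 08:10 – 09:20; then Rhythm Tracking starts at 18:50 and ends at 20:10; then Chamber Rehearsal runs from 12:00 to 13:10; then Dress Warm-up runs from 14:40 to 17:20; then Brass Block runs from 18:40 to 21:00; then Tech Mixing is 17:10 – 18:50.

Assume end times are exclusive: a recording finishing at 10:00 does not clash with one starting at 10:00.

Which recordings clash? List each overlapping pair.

Two intervals overlap when each starts before the other ends.
Sorted by start: Woodwind Take, Chamber Rehearsal, Dress Warm-up, Tech Mixing, Brass Block, Rhythm Tracking.
Chamber Rehearsal starts after Woodwind Take ends, so nothing later overlaps Woodwind Take either.
Dress Warm-up starts after Chamber Rehearsal ends, so nothing later overlaps Chamber Rehearsal either.
Tech Mixing starts before Dress Warm-up ends → Dress Warm-up and Tech Mixing overlap.
Brass Block starts after Dress Warm-up ends, so nothing later overlaps Dress Warm-up either.
Brass Block starts before Tech Mixing ends → Tech Mixing and Brass Block overlap.
Rhythm Tracking starts exactly when Tech Mixing ends (back-to-back, no overlap).
Rhythm Tracking starts before Brass Block ends → Brass Block and Rhythm Tracking overlap.

Brass Block & Rhythm Tracking, Brass Block & Tech Mixing, Dress Warm-up & Tech Mixing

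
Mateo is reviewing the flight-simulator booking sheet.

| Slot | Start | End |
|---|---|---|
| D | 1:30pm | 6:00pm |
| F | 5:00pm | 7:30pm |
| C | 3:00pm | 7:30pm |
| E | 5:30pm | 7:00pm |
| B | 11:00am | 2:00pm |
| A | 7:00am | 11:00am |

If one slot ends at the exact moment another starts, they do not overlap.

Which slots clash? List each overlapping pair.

B & D, C & D, C & E, C & F, D & E, D & F, E & F

Two intervals overlap when each starts before the other ends.
Sorted by start: A, B, D, C, F, E.
B starts exactly when A ends (back-to-back, no overlap), so A has no further overlaps.
D starts before B ends → B and D overlap.
C starts after B ends, so B has no further overlaps.
C starts before D ends → D and C overlap.
F starts before D ends → D and F overlap.
E starts before D ends → D and E overlap.
F starts before C ends → C and F overlap.
E starts before C ends → C and E overlap.
E starts before F ends → F and E overlap.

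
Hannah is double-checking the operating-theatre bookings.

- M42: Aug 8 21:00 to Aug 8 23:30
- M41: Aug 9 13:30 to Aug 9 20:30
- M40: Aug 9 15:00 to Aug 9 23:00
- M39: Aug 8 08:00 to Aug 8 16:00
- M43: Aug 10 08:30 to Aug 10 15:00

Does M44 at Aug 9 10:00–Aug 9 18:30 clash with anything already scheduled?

M39: ends Aug 8 16:00 at or before M44 starts Aug 9 10:00 → clear.
M42: ends Aug 8 23:30 at or before M44 starts Aug 9 10:00 → clear.
M41: starts Aug 9 13:30 before M44 ends Aug 9 18:30, and ends Aug 9 20:30 after M44 starts Aug 9 10:00 → overlap.
M40: starts Aug 9 15:00 before M44 ends Aug 9 18:30, and ends Aug 9 23:00 after M44 starts Aug 9 10:00 → overlap.
M43: starts Aug 10 08:30 at or after M44 ends Aug 9 18:30 → clear.
M44 overlaps M40, M41.

Yes — it overlaps M40, M41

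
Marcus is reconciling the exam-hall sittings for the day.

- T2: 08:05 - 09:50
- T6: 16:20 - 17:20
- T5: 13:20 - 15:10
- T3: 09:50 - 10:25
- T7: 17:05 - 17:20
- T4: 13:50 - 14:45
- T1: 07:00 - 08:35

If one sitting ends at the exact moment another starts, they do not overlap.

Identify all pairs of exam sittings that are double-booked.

T1 & T2, T4 & T5, T6 & T7

Sorted by start: T1, T2, T3, T5, T4, T6, T7.
T2 starts before T1 ends → T1 and T2 overlap.
T3 starts after T1 ends, so T1 has no further overlaps.
T3 starts exactly when T2 ends (back-to-back, no overlap), so T2 has no further overlaps.
T5 starts after T3 ends, so T3 has no further overlaps.
T4 starts before T5 ends → T5 and T4 overlap.
T6 starts after T5 ends, so T5 has no further overlaps.
T6 starts after T4 ends, so T4 has no further overlaps.
T7 starts before T6 ends → T6 and T7 overlap.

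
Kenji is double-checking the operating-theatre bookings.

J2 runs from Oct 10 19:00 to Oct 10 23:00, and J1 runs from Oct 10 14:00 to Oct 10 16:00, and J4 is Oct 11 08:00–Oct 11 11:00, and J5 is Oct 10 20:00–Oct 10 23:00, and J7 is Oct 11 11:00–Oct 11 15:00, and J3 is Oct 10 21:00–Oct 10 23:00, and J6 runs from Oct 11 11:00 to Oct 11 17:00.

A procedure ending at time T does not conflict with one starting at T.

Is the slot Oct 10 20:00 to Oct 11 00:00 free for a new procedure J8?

No — it overlaps J2, J3, J5

J1: ends Oct 10 16:00 at or before J8 starts Oct 10 20:00 → clear.
J2: starts Oct 10 19:00 before J8 ends Oct 11 00:00, and ends Oct 10 23:00 after J8 starts Oct 10 20:00 → overlap.
J5: starts Oct 10 20:00 before J8 ends Oct 11 00:00, and ends Oct 10 23:00 after J8 starts Oct 10 20:00 → overlap.
J3: starts Oct 10 21:00 before J8 ends Oct 11 00:00, and ends Oct 10 23:00 after J8 starts Oct 10 20:00 → overlap.
J4: starts Oct 11 08:00 at or after J8 ends Oct 11 00:00 → clear.
J6: starts Oct 11 11:00 at or after J8 ends Oct 11 00:00 → clear.
J7: starts Oct 11 11:00 at or after J8 ends Oct 11 00:00 → clear.
J8 overlaps J2, J3, J5.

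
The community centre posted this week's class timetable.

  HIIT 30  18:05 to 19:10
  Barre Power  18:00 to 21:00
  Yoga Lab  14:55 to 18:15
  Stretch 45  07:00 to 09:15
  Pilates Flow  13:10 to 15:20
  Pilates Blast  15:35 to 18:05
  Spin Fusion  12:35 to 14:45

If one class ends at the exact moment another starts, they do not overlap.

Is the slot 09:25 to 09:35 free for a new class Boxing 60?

Stretch 45: ends 09:15 at or before Boxing 60 starts 09:25 → clear.
Spin Fusion: starts 12:35 at or after Boxing 60 ends 09:35 → clear.
Pilates Flow: starts 13:10 at or after Boxing 60 ends 09:35 → clear.
Yoga Lab: starts 14:55 at or after Boxing 60 ends 09:35 → clear.
Pilates Blast: starts 15:35 at or after Boxing 60 ends 09:35 → clear.
Barre Power: starts 18:00 at or after Boxing 60 ends 09:35 → clear.
HIIT 30: starts 18:05 at or after Boxing 60 ends 09:35 → clear.

Yes — the slot is free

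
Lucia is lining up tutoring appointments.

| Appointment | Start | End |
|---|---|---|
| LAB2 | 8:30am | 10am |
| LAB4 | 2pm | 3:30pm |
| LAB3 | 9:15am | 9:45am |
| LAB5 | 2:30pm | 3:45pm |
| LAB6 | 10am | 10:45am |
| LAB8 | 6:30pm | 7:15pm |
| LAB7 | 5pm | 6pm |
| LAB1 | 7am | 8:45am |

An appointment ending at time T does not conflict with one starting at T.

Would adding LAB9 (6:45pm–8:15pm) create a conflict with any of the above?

LAB1: ends 8:45am at or before LAB9 starts 6:45pm → clear.
LAB2: ends 10am at or before LAB9 starts 6:45pm → clear.
LAB3: ends 9:45am at or before LAB9 starts 6:45pm → clear.
LAB6: ends 10:45am at or before LAB9 starts 6:45pm → clear.
LAB4: ends 3:30pm at or before LAB9 starts 6:45pm → clear.
LAB5: ends 3:45pm at or before LAB9 starts 6:45pm → clear.
LAB7: ends 6pm at or before LAB9 starts 6:45pm → clear.
LAB8: starts 6:30pm before LAB9 ends 8:15pm, and ends 7:15pm after LAB9 starts 6:45pm → overlap.
LAB9 overlaps LAB8.

Yes — it overlaps LAB8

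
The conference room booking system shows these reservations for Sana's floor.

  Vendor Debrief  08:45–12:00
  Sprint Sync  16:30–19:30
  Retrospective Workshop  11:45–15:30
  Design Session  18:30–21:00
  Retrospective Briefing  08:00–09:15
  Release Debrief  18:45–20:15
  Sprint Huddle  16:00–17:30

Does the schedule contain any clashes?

Sorted by start: Retrospective Briefing, Vendor Debrief, Retrospective Workshop, Sprint Huddle, Sprint Sync, Design Session, Release Debrief.
Vendor Debrief starts before Retrospective Briefing ends → Retrospective Briefing and Vendor Debrief overlap.
That's a conflict, so the schedule is not conflict-free.

Yes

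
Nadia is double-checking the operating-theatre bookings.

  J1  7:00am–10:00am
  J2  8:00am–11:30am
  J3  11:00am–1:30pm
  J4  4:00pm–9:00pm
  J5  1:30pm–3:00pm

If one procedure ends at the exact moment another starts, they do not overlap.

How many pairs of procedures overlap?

Two intervals overlap when each starts before the other ends.
Sorted by start: J1, J2, J3, J5, J4.
J2 starts before J1 ends → J1 and J2 overlap.
J3 starts after J1 ends, so nothing later overlaps J1 either.
J3 starts before J2 ends → J2 and J3 overlap.
J5 starts after J2 ends, so nothing later overlaps J2 either.
J5 starts exactly when J3 ends (back-to-back, no overlap), so nothing later overlaps J3 either.
J4 starts after J5 ends.
Overlapping pairs: J1 & J2, J2 & J3 — 2 in total.

2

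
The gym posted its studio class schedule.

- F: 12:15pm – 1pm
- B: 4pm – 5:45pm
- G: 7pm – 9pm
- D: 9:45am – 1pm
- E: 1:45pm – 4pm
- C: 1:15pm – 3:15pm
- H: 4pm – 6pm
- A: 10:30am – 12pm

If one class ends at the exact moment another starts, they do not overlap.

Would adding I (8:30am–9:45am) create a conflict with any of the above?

No — it doesn't clash with anything

D: starts 9:45am at or after I ends 9:45am → clear.
A: starts 10:30am at or after I ends 9:45am → clear.
F: starts 12:15pm at or after I ends 9:45am → clear.
C: starts 1:15pm at or after I ends 9:45am → clear.
E: starts 1:45pm at or after I ends 9:45am → clear.
B: starts 4pm at or after I ends 9:45am → clear.
H: starts 4pm at or after I ends 9:45am → clear.
G: starts 7pm at or after I ends 9:45am → clear.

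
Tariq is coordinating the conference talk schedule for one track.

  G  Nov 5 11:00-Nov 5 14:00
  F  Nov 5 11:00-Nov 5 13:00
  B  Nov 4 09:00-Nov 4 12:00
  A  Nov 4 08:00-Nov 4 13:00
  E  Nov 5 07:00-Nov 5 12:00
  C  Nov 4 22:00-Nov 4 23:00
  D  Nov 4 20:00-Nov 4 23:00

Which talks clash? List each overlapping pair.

Sorted by start: A, B, D, C, E, F, G.
B starts before A ends → A and B overlap.
D starts after A ends, so A has no further overlaps.
D starts after B ends, so B has no further overlaps.
C starts before D ends → D and C overlap.
E starts after D ends, so D has no further overlaps.
E starts after C ends, so C has no further overlaps.
F starts before E ends → E and F overlap.
G starts before E ends → E and G overlap.
G starts before F ends → F and G overlap.

A & B, C & D, E & F, E & G, F & G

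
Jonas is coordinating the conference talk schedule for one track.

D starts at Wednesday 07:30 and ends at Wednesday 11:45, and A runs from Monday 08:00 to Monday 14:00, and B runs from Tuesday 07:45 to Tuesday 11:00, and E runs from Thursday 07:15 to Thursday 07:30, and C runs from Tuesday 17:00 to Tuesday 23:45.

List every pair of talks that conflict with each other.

Check each pair: they overlap iff neither finishes before the other starts.
Sorted by start: A, B, C, D, E.
B starts after A ends, so nothing later overlaps A either.
C starts after B ends, so nothing later overlaps B either.
D starts after C ends, so nothing later overlaps C either.
E starts after D ends.

no overlapping pairs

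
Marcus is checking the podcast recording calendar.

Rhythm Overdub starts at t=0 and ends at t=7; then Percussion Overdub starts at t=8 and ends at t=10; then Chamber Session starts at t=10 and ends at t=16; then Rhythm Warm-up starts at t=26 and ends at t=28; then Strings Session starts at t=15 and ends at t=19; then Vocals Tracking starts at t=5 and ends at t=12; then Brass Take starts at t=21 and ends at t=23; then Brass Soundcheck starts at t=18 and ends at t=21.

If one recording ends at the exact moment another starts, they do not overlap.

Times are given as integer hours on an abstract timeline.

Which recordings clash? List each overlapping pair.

Sorted by start: Rhythm Overdub, Vocals Tracking, Percussion Overdub, Chamber Session, Strings Session, Brass Soundcheck, Brass Take, Rhythm Warm-up.
Vocals Tracking starts before Rhythm Overdub ends → Rhythm Overdub and Vocals Tracking overlap.
Percussion Overdub starts after Rhythm Overdub ends — done with Rhythm Overdub.
Percussion Overdub starts before Vocals Tracking ends → Vocals Tracking and Percussion Overdub overlap.
Chamber Session starts before Vocals Tracking ends → Vocals Tracking and Chamber Session overlap.
Strings Session starts after Vocals Tracking ends — done with Vocals Tracking.
Chamber Session starts exactly when Percussion Overdub ends (back-to-back, no overlap) — done with Percussion Overdub.
Strings Session starts before Chamber Session ends → Chamber Session and Strings Session overlap.
Brass Soundcheck starts after Chamber Session ends — done with Chamber Session.
Brass Soundcheck starts before Strings Session ends → Strings Session and Brass Soundcheck overlap.
Brass Take starts after Strings Session ends — done with Strings Session.
Brass Take starts exactly when Brass Soundcheck ends (back-to-back, no overlap) — done with Brass Soundcheck.
Rhythm Warm-up starts after Brass Take ends.

Brass Soundcheck & Strings Session, Chamber Session & Strings Session, Chamber Session & Vocals Tracking, Percussion Overdub & Vocals Tracking, Rhythm Overdub & Vocals Tracking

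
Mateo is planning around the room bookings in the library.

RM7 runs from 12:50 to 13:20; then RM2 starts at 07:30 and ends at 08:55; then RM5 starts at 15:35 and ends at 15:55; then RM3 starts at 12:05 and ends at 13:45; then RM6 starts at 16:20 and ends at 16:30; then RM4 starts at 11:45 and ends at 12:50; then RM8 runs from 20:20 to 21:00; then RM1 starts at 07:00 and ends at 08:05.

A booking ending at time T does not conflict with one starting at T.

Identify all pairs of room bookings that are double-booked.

Sorted by start: RM1, RM2, RM4, RM3, RM7, RM5, RM6, RM8.
RM2 starts before RM1 ends → RM1 and RM2 overlap.
RM4 starts after RM1 ends — done with RM1.
RM4 starts after RM2 ends — done with RM2.
RM3 starts before RM4 ends → RM4 and RM3 overlap.
RM7 starts exactly when RM4 ends (back-to-back, no overlap) — done with RM4.
RM7 starts before RM3 ends → RM3 and RM7 overlap.
RM5 starts after RM3 ends — done with RM3.
RM5 starts after RM7 ends — done with RM7.
RM6 starts after RM5 ends — done with RM5.
RM8 starts after RM6 ends.

RM1 & RM2, RM3 & RM4, RM3 & RM7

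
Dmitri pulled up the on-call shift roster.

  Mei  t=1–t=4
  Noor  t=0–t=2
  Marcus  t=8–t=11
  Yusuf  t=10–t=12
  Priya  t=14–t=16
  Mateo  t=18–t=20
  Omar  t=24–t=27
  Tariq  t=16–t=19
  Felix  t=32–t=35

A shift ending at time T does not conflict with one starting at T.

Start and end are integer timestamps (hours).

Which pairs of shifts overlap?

Sorted by start: Noor, Mei, Marcus, Yusuf, Priya, Tariq, Mateo, Omar, Felix.
Mei starts before Noor ends → Noor and Mei overlap.
Marcus starts after Noor ends — done with Noor.
Marcus starts after Mei ends — done with Mei.
Yusuf starts before Marcus ends → Marcus and Yusuf overlap.
Priya starts after Marcus ends — done with Marcus.
Priya starts after Yusuf ends — done with Yusuf.
Tariq starts exactly when Priya ends (back-to-back, no overlap) — done with Priya.
Mateo starts before Tariq ends → Tariq and Mateo overlap.
Omar starts after Tariq ends — done with Tariq.
Omar starts after Mateo ends — done with Mateo.
Felix starts after Omar ends.

Marcus & Yusuf, Mateo & Tariq, Mei & Noor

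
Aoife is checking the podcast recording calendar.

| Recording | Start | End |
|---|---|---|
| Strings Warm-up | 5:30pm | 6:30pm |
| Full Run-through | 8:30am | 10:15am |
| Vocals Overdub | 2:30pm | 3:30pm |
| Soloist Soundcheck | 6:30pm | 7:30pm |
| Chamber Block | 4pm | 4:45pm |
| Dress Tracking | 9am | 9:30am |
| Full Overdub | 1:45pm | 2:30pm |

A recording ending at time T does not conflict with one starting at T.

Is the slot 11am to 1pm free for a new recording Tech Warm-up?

Yes — the slot is free

Full Run-through: ends 10:15am at or before Tech Warm-up starts 11am → clear.
Dress Tracking: ends 9:30am at or before Tech Warm-up starts 11am → clear.
Full Overdub: starts 1:45pm at or after Tech Warm-up ends 1pm → clear.
Vocals Overdub: starts 2:30pm at or after Tech Warm-up ends 1pm → clear.
Chamber Block: starts 4pm at or after Tech Warm-up ends 1pm → clear.
Strings Warm-up: starts 5:30pm at or after Tech Warm-up ends 1pm → clear.
Soloist Soundcheck: starts 6:30pm at or after Tech Warm-up ends 1pm → clear.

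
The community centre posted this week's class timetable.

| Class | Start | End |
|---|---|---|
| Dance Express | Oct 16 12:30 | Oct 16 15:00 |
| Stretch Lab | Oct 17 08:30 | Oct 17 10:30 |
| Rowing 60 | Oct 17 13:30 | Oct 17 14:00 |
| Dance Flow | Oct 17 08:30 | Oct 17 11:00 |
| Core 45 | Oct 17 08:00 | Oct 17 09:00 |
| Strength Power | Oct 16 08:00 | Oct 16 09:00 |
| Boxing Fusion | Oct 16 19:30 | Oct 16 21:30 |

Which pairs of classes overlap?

Sorted by start: Strength Power, Dance Express, Boxing Fusion, Core 45, Stretch Lab, Dance Flow, Rowing 60.
Dance Express starts after Strength Power ends; Strength Power is clear from here.
Boxing Fusion starts after Dance Express ends; Dance Express is clear from here.
Core 45 starts after Boxing Fusion ends; Boxing Fusion is clear from here.
Stretch Lab starts before Core 45 ends → Core 45 and Stretch Lab overlap.
Dance Flow starts before Core 45 ends → Core 45 and Dance Flow overlap.
Rowing 60 starts after Core 45 ends.
Dance Flow starts before Stretch Lab ends → Stretch Lab and Dance Flow overlap.
Rowing 60 starts after Stretch Lab ends.
Rowing 60 starts after Dance Flow ends.

Core 45 & Dance Flow, Core 45 & Stretch Lab, Dance Flow & Stretch Lab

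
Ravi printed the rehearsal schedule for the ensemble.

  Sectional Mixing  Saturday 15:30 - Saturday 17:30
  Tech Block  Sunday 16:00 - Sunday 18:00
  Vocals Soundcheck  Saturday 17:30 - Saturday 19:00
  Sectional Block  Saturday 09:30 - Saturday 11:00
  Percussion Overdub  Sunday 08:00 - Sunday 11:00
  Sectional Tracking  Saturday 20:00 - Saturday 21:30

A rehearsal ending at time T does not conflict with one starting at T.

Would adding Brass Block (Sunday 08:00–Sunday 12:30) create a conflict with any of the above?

Sectional Block: ends Saturday 11:00 at or before Brass Block starts Sunday 08:00 → clear.
Sectional Mixing: ends Saturday 17:30 at or before Brass Block starts Sunday 08:00 → clear.
Vocals Soundcheck: ends Saturday 19:00 at or before Brass Block starts Sunday 08:00 → clear.
Sectional Tracking: ends Saturday 21:30 at or before Brass Block starts Sunday 08:00 → clear.
Percussion Overdub: starts Sunday 08:00 before Brass Block ends Sunday 12:30, and ends Sunday 11:00 after Brass Block starts Sunday 08:00 → overlap.
Tech Block: starts Sunday 16:00 at or after Brass Block ends Sunday 12:30 → clear.
Brass Block overlaps Percussion Overdub.

Yes — it overlaps Percussion Overdub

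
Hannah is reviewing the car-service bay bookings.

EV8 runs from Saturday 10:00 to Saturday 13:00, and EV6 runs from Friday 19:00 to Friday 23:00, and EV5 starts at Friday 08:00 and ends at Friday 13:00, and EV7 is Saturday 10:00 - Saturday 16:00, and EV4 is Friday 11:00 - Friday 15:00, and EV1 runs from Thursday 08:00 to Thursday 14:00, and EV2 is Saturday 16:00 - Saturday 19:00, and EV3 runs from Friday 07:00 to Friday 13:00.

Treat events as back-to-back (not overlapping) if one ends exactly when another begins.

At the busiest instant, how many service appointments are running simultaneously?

Sort all start/end points and keep a running count:
Thursday 08:00 start EV1 → 1
Thursday 14:00 end EV1 → 0
Friday 07:00 start EV3 → 1
Friday 08:00 start EV5 → 2
Friday 11:00 start EV4 → 3
Friday 13:00 end EV3 → 2
Friday 13:00 end EV5 → 1
Friday 15:00 end EV4 → 0
Friday 19:00 start EV6 → 1
Friday 23:00 end EV6 → 0
Saturday 10:00 start EV7 → 1
Saturday 10:00 start EV8 → 2
Saturday 13:00 end EV8 → 1
Saturday 16:00 end EV7 → 0
Saturday 16:00 start EV2 → 1
Saturday 19:00 end EV2 → 0
Peak is 3, at Friday 11:00 (EV3, EV4, EV5).

3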